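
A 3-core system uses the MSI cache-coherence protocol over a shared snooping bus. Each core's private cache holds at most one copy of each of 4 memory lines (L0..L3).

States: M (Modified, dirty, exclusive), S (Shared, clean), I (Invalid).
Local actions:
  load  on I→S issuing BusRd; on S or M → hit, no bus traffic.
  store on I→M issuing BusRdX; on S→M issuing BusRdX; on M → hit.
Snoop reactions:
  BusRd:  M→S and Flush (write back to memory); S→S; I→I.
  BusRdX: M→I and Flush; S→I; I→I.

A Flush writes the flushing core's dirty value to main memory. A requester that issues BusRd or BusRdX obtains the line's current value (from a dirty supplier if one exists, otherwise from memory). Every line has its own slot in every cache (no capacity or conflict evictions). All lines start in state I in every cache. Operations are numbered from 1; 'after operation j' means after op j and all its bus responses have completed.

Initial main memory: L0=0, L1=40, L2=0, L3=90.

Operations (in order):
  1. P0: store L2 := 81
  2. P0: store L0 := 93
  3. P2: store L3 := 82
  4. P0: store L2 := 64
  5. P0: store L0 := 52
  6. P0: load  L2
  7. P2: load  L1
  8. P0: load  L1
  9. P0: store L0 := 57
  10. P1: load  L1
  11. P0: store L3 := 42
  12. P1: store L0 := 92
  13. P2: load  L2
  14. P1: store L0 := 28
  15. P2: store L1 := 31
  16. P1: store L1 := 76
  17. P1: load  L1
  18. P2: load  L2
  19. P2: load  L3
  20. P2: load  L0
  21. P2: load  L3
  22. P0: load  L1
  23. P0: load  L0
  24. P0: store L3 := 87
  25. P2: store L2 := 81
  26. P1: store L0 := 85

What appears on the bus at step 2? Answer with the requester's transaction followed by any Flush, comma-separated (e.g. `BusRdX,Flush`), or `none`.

bus = BusRdX

  op1 P0: store L2 := 81 → M/I/I on L2; bus BusRdX; mem=0
  op2 P0: store L0 := 93 → M/I/I on L0; bus BusRdX; mem=0
  op3 P2: store L3 := 82 → I/I/M on L3; bus BusRdX; mem=90
  op4 P0: store L2 := 64 → M/I/I on L2; bus (none); mem=0
  op5 P0: store L0 := 52 → M/I/I on L0; bus (none); mem=0
  op6 P0: load  L2 → M/I/I on L2; bus (none); mem=0
  op7 P2: load  L1 → I/I/S on L1; bus BusRd; mem=40
  op8 P0: load  L1 → S/I/S on L1; bus BusRd; mem=40
  op9 P0: store L0 := 57 → M/I/I on L0; bus (none); mem=0
  op10 P1: load  L1 → S/S/S on L1; bus BusRd; mem=40
  op11 P0: store L3 := 42 → M/I/I on L3; bus BusRdX Flush; mem=82
  op12 P1: store L0 := 92 → I/M/I on L0; bus BusRdX Flush; mem=57
  op13 P2: load  L2 → S/I/S on L2; bus BusRd Flush; mem=64
  op14 P1: store L0 := 28 → I/M/I on L0; bus (none); mem=57
  op15 P2: store L1 := 31 → I/I/M on L1; bus BusRdX; mem=40
  op16 P1: store L1 := 76 → I/M/I on L1; bus BusRdX Flush; mem=31
  op17 P1: load  L1 → I/M/I on L1; bus (none); mem=31
  op18 P2: load  L2 → S/I/S on L2; bus (none); mem=64
  op19 P2: load  L3 → S/I/S on L3; bus BusRd Flush; mem=42
  op20 P2: load  L0 → I/S/S on L0; bus BusRd Flush; mem=28
  op21 P2: load  L3 → S/I/S on L3; bus (none); mem=42
  op22 P0: load  L1 → S/S/I on L1; bus BusRd Flush; mem=76
  op23 P0: load  L0 → S/S/S on L0; bus BusRd; mem=28
  op24 P0: store L3 := 87 → M/I/I on L3; bus BusRdX; mem=42
  op25 P2: store L2 := 81 → I/I/M on L2; bus BusRdX; mem=64
  op26 P1: store L0 := 85 → I/M/I on L0; bus BusRdX; mem=28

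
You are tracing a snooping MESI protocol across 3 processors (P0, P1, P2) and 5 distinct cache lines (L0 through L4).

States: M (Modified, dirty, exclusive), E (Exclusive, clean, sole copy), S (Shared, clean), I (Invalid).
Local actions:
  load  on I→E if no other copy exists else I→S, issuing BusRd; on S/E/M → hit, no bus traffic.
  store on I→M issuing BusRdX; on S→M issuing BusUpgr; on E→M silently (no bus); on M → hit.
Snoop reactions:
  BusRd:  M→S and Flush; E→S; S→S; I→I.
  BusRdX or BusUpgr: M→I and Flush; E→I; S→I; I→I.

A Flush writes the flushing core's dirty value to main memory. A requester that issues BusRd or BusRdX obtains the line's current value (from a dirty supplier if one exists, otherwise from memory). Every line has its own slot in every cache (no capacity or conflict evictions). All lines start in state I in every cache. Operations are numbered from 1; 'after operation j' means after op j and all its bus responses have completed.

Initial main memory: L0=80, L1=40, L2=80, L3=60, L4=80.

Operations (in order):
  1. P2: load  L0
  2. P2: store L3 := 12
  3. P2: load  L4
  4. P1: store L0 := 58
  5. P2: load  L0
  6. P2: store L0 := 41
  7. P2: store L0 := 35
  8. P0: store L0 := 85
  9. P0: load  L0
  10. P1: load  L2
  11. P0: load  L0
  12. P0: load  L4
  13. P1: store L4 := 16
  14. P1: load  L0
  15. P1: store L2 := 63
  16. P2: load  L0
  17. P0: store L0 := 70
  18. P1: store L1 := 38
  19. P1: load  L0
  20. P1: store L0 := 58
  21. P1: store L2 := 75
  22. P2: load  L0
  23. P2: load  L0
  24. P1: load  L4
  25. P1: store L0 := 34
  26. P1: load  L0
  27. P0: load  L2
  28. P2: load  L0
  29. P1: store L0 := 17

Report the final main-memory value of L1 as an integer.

memory[L1] = 40

  op1 P2: load  L0 → I/I/E on L0; bus BusRd; mem=80
  op2 P2: store L3 := 12 → I/I/M on L3; bus BusRdX; mem=60
  op3 P2: load  L4 → I/I/E on L4; bus BusRd; mem=80
  op4 P1: store L0 := 58 → I/M/I on L0; bus BusRdX; mem=80
  op5 P2: load  L0 → I/S/S on L0; bus BusRd Flush; mem=58
  op6 P2: store L0 := 41 → I/I/M on L0; bus BusUpgr; mem=58
  op7 P2: store L0 := 35 → I/I/M on L0; bus (none); mem=58
  op8 P0: store L0 := 85 → M/I/I on L0; bus BusRdX Flush; mem=35
  op9 P0: load  L0 → M/I/I on L0; bus (none); mem=35
  op10 P1: load  L2 → I/E/I on L2; bus BusRd; mem=80
  op11 P0: load  L0 → M/I/I on L0; bus (none); mem=35
  op12 P0: load  L4 → S/I/S on L4; bus BusRd; mem=80
  op13 P1: store L4 := 16 → I/M/I on L4; bus BusRdX; mem=80
  op14 P1: load  L0 → S/S/I on L0; bus BusRd Flush; mem=85
  op15 P1: store L2 := 63 → I/M/I on L2; bus (none); mem=80
  op16 P2: load  L0 → S/S/S on L0; bus BusRd; mem=85
  op17 P0: store L0 := 70 → M/I/I on L0; bus BusUpgr; mem=85
  op18 P1: store L1 := 38 → I/M/I on L1; bus BusRdX; mem=40
  op19 P1: load  L0 → S/S/I on L0; bus BusRd Flush; mem=70
  op20 P1: store L0 := 58 → I/M/I on L0; bus BusUpgr; mem=70
  op21 P1: store L2 := 75 → I/M/I on L2; bus (none); mem=80
  op22 P2: load  L0 → I/S/S on L0; bus BusRd Flush; mem=58
  op23 P2: load  L0 → I/S/S on L0; bus (none); mem=58
  op24 P1: load  L4 → I/M/I on L4; bus (none); mem=80
  op25 P1: store L0 := 34 → I/M/I on L0; bus BusUpgr; mem=58
  op26 P1: load  L0 → I/M/I on L0; bus (none); mem=58
  op27 P0: load  L2 → S/S/I on L2; bus BusRd Flush; mem=75
  op28 P2: load  L0 → I/S/S on L0; bus BusRd Flush; mem=34
  op29 P1: store L0 := 17 → I/M/I on L0; bus BusUpgr; mem=34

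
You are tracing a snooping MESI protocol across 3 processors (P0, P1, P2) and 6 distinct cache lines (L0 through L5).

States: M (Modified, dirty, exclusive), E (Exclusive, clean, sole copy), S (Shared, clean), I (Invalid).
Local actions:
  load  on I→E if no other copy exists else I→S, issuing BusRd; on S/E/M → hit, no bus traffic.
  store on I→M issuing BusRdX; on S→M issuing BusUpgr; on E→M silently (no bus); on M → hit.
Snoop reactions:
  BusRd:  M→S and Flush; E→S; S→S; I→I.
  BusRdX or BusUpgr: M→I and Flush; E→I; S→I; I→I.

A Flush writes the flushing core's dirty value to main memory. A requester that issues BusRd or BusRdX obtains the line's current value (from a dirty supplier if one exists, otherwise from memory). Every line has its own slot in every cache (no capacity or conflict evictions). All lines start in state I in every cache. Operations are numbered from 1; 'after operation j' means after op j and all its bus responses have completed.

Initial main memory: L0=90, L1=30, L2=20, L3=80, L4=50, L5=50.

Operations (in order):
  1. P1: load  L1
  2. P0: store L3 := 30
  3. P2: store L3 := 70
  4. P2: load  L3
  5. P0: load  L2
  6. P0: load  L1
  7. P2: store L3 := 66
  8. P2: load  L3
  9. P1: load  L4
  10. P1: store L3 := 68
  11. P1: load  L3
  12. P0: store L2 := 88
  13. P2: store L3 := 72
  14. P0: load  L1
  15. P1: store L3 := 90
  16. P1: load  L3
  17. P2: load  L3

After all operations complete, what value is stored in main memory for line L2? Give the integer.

step 1: P1: load  L1  ⟶  IEI  (L1)  txn=BusRd  M[L1]=30
step 2: P0: store L3 := 30  ⟶  MII  (L3)  txn=BusRdX  M[L3]=80
step 3: P2: store L3 := 70  ⟶  IIM  (L3)  txn=BusRdX+Flush  M[L3]=30
step 4: P2: load  L3  ⟶  IIM  (L3)  txn=∅  M[L3]=30
step 5: P0: load  L2  ⟶  EII  (L2)  txn=BusRd  M[L2]=20
step 6: P0: load  L1  ⟶  SSI  (L1)  txn=BusRd  M[L1]=30
step 7: P2: store L3 := 66  ⟶  IIM  (L3)  txn=∅  M[L3]=30
step 8: P2: load  L3  ⟶  IIM  (L3)  txn=∅  M[L3]=30
step 9: P1: load  L4  ⟶  IEI  (L4)  txn=BusRd  M[L4]=50
step 10: P1: store L3 := 68  ⟶  IMI  (L3)  txn=BusRdX+Flush  M[L3]=66
step 11: P1: load  L3  ⟶  IMI  (L3)  txn=∅  M[L3]=66
step 12: P0: store L2 := 88  ⟶  MII  (L2)  txn=∅  M[L2]=20
step 13: P2: store L3 := 72  ⟶  IIM  (L3)  txn=BusRdX+Flush  M[L3]=68
step 14: P0: load  L1  ⟶  SSI  (L1)  txn=∅  M[L1]=30
step 15: P1: store L3 := 90  ⟶  IMI  (L3)  txn=BusRdX+Flush  M[L3]=72
step 16: P1: load  L3  ⟶  IMI  (L3)  txn=∅  M[L3]=72
step 17: P2: load  L3  ⟶  ISS  (L3)  txn=BusRd+Flush  M[L3]=90

memory[L2] = 20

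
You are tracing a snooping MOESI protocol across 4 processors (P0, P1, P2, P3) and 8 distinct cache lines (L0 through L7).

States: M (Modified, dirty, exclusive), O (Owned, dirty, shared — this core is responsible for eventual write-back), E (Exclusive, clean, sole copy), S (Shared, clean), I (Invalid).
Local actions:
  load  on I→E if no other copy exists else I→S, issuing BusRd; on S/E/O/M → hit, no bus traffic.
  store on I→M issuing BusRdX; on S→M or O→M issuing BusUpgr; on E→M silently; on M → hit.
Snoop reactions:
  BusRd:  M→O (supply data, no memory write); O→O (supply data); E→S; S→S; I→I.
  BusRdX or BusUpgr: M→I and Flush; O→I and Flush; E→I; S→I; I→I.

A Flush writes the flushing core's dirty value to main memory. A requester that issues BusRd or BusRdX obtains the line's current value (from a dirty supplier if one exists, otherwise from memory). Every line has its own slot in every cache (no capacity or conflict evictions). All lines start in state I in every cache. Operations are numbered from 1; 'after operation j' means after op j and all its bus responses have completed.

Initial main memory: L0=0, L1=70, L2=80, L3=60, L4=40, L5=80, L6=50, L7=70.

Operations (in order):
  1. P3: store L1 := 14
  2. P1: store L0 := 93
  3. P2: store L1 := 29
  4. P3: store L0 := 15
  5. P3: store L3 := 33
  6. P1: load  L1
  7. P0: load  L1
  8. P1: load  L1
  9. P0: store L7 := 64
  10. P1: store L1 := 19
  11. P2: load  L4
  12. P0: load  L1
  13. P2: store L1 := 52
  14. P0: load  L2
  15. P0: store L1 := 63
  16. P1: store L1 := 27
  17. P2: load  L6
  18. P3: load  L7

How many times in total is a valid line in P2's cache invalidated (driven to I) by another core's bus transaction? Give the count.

  op1 P3: store L1 := 14 → I/I/I/M on L1; bus BusRdX; mem=70
  op2 P1: store L0 := 93 → I/M/I/I on L0; bus BusRdX; mem=0
  op3 P2: store L1 := 29 → I/I/M/I on L1; bus BusRdX Flush; mem=14
  op4 P3: store L0 := 15 → I/I/I/M on L0; bus BusRdX Flush; mem=93
  op5 P3: store L3 := 33 → I/I/I/M on L3; bus BusRdX; mem=60
  op6 P1: load  L1 → I/S/O/I on L1; bus BusRd; mem=14
  op7 P0: load  L1 → S/S/O/I on L1; bus BusRd; mem=14
  op8 P1: load  L1 → S/S/O/I on L1; bus (none); mem=14
  op9 P0: store L7 := 64 → M/I/I/I on L7; bus BusRdX; mem=70
  op10 P1: store L1 := 19 → I/M/I/I on L1; bus BusUpgr Flush; mem=29
  op11 P2: load  L4 → I/I/E/I on L4; bus BusRd; mem=40
  op12 P0: load  L1 → S/O/I/I on L1; bus BusRd; mem=29
  op13 P2: store L1 := 52 → I/I/M/I on L1; bus BusRdX Flush; mem=19
  op14 P0: load  L2 → E/I/I/I on L2; bus BusRd; mem=80
  op15 P0: store L1 := 63 → M/I/I/I on L1; bus BusRdX Flush; mem=52
  op16 P1: store L1 := 27 → I/M/I/I on L1; bus BusRdX Flush; mem=63
  op17 P2: load  L6 → I/I/E/I on L6; bus BusRd; mem=50
  op18 P3: load  L7 → O/I/I/S on L7; bus BusRd; mem=70

invalidations = 2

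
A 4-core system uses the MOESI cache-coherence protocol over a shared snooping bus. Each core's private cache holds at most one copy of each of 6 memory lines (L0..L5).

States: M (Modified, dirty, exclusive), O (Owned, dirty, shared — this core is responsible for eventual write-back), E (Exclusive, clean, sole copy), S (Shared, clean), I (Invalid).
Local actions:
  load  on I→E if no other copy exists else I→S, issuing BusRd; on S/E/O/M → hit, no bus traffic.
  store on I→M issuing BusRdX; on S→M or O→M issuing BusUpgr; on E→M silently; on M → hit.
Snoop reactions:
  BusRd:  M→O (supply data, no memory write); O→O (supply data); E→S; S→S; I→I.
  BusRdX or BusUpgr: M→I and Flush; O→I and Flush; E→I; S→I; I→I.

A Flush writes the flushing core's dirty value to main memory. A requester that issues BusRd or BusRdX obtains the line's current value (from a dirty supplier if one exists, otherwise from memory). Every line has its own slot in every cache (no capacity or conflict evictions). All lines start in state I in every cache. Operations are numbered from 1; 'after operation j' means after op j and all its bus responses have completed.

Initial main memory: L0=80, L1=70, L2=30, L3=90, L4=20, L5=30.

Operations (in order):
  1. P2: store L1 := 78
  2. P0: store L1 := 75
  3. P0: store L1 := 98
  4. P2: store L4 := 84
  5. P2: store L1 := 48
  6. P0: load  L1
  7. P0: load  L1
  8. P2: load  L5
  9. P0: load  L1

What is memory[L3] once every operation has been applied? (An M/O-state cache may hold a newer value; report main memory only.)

1. P2: store L1 := 78  bus=[BusRdX]  L1: P0=I P1=I P2=M P3=I  mem[L1]=70
2. P0: store L1 := 75  bus=[BusRdX,Flush]  L1: P0=M P1=I P2=I P3=I  mem[L1]=78
3. P0: store L1 := 98  bus=[-]  L1: P0=M P1=I P2=I P3=I  mem[L1]=78
4. P2: store L4 := 84  bus=[BusRdX]  L4: P0=I P1=I P2=M P3=I  mem[L4]=20
5. P2: store L1 := 48  bus=[BusRdX,Flush]  L1: P0=I P1=I P2=M P3=I  mem[L1]=98
6. P0: load  L1  bus=[BusRd]  L1: P0=S P1=I P2=O P3=I  mem[L1]=98
7. P0: load  L1  bus=[-]  L1: P0=S P1=I P2=O P3=I  mem[L1]=98
8. P2: load  L5  bus=[BusRd]  L5: P0=I P1=I P2=E P3=I  mem[L5]=30
9. P0: load  L1  bus=[-]  L1: P0=S P1=I P2=O P3=I  mem[L1]=98

memory[L3] = 90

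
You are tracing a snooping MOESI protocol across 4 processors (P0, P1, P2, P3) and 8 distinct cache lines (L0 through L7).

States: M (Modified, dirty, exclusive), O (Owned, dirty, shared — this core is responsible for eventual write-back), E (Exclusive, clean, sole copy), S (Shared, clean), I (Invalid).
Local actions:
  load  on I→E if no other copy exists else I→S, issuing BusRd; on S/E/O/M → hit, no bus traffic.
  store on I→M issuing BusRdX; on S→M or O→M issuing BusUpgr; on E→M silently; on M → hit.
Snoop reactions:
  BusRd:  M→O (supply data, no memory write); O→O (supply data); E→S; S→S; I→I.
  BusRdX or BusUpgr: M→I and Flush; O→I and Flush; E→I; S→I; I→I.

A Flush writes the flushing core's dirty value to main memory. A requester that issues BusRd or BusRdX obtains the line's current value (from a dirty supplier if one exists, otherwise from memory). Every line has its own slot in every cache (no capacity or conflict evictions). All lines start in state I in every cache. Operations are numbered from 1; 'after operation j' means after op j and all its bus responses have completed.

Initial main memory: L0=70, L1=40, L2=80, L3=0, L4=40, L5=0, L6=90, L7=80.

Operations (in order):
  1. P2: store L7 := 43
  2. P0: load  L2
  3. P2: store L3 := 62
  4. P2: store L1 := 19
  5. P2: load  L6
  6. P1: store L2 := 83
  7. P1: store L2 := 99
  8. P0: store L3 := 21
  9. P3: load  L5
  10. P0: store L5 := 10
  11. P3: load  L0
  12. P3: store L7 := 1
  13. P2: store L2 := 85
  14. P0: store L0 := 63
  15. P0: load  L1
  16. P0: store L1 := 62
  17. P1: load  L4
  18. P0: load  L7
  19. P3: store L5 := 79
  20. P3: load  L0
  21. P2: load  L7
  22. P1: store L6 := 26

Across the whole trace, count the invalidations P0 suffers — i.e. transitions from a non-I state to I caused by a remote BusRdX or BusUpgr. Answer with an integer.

invalidations = 2

[1] P2: store L7 := 43 | P0:I, P1:I, P2:M(43), P3:I | bus: BusRdX
[2] P0: load  L2 | P0:E(80), P1:I, P2:I, P3:I | bus: BusRd
[3] P2: store L3 := 62 | P0:I, P1:I, P2:M(62), P3:I | bus: BusRdX
[4] P2: store L1 := 19 | P0:I, P1:I, P2:M(19), P3:I | bus: BusRdX
[5] P2: load  L6 | P0:I, P1:I, P2:E(90), P3:I | bus: BusRd
[6] P1: store L2 := 83 | P0:I, P1:M(83), P2:I, P3:I | bus: BusRdX
[7] P1: store L2 := 99 | P0:I, P1:M(99), P2:I, P3:I | bus: none
[8] P0: store L3 := 21 | P0:M(21), P1:I, P2:I, P3:I | bus: BusRdX,Flush
[9] P3: load  L5 | P0:I, P1:I, P2:I, P3:E(0) | bus: BusRd
[10] P0: store L5 := 10 | P0:M(10), P1:I, P2:I, P3:I | bus: BusRdX
[11] P3: load  L0 | P0:I, P1:I, P2:I, P3:E(70) | bus: BusRd
[12] P3: store L7 := 1 | P0:I, P1:I, P2:I, P3:M(1) | bus: BusRdX,Flush
[13] P2: store L2 := 85 | P0:I, P1:I, P2:M(85), P3:I | bus: BusRdX,Flush
[14] P0: store L0 := 63 | P0:M(63), P1:I, P2:I, P3:I | bus: BusRdX
[15] P0: load  L1 | P0:S(19), P1:I, P2:O(19), P3:I | bus: BusRd
[16] P0: store L1 := 62 | P0:M(62), P1:I, P2:I, P3:I | bus: BusUpgr,Flush
[17] P1: load  L4 | P0:I, P1:E(40), P2:I, P3:I | bus: BusRd
[18] P0: load  L7 | P0:S(1), P1:I, P2:I, P3:O(1) | bus: BusRd
[19] P3: store L5 := 79 | P0:I, P1:I, P2:I, P3:M(79) | bus: BusRdX,Flush
[20] P3: load  L0 | P0:O(63), P1:I, P2:I, P3:S(63) | bus: BusRd
[21] P2: load  L7 | P0:S(1), P1:I, P2:S(1), P3:O(1) | bus: BusRd
[22] P1: store L6 := 26 | P0:I, P1:M(26), P2:I, P3:I | bus: BusRdX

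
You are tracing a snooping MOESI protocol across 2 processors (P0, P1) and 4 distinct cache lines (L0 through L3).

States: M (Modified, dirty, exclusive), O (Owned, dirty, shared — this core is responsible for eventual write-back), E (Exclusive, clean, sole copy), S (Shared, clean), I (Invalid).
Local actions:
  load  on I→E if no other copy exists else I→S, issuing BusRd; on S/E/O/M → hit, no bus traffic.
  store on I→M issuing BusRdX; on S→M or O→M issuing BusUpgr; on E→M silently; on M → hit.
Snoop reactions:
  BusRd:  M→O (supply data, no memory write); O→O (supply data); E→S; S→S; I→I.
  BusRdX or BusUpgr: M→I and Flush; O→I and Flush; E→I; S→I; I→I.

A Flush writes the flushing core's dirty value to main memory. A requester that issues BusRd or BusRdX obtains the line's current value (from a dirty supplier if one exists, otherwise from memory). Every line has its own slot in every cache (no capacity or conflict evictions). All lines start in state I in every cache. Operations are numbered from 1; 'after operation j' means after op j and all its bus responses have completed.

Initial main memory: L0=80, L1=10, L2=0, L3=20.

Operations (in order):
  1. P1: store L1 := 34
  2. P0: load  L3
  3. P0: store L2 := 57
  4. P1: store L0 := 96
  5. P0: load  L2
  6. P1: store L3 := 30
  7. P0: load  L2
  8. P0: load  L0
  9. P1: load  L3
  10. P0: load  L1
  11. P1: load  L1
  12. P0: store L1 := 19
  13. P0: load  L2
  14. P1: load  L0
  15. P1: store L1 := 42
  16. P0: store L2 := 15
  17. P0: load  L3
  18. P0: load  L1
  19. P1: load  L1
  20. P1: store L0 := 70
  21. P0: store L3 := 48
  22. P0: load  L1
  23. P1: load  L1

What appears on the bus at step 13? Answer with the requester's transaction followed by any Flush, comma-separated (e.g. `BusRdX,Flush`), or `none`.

bus = none

step 1: P1: store L1 := 34  ⟶  IM  (L1)  txn=BusRdX  M[L1]=10
step 2: P0: load  L3  ⟶  EI  (L3)  txn=BusRd  M[L3]=20
step 3: P0: store L2 := 57  ⟶  MI  (L2)  txn=BusRdX  M[L2]=0
step 4: P1: store L0 := 96  ⟶  IM  (L0)  txn=BusRdX  M[L0]=80
step 5: P0: load  L2  ⟶  MI  (L2)  txn=∅  M[L2]=0
step 6: P1: store L3 := 30  ⟶  IM  (L3)  txn=BusRdX  M[L3]=20
step 7: P0: load  L2  ⟶  MI  (L2)  txn=∅  M[L2]=0
step 8: P0: load  L0  ⟶  SO  (L0)  txn=BusRd  M[L0]=80
step 9: P1: load  L3  ⟶  IM  (L3)  txn=∅  M[L3]=20
step 10: P0: load  L1  ⟶  SO  (L1)  txn=BusRd  M[L1]=10
step 11: P1: load  L1  ⟶  SO  (L1)  txn=∅  M[L1]=10
step 12: P0: store L1 := 19  ⟶  MI  (L1)  txn=BusUpgr+Flush  M[L1]=34
step 13: P0: load  L2  ⟶  MI  (L2)  txn=∅  M[L2]=0
step 14: P1: load  L0  ⟶  SO  (L0)  txn=∅  M[L0]=80
step 15: P1: store L1 := 42  ⟶  IM  (L1)  txn=BusRdX+Flush  M[L1]=19
step 16: P0: store L2 := 15  ⟶  MI  (L2)  txn=∅  M[L2]=0
step 17: P0: load  L3  ⟶  SO  (L3)  txn=BusRd  M[L3]=20
step 18: P0: load  L1  ⟶  SO  (L1)  txn=BusRd  M[L1]=19
step 19: P1: load  L1  ⟶  SO  (L1)  txn=∅  M[L1]=19
step 20: P1: store L0 := 70  ⟶  IM  (L0)  txn=BusUpgr  M[L0]=80
step 21: P0: store L3 := 48  ⟶  MI  (L3)  txn=BusUpgr+Flush  M[L3]=30
step 22: P0: load  L1  ⟶  SO  (L1)  txn=∅  M[L1]=19
step 23: P1: load  L1  ⟶  SO  (L1)  txn=∅  M[L1]=19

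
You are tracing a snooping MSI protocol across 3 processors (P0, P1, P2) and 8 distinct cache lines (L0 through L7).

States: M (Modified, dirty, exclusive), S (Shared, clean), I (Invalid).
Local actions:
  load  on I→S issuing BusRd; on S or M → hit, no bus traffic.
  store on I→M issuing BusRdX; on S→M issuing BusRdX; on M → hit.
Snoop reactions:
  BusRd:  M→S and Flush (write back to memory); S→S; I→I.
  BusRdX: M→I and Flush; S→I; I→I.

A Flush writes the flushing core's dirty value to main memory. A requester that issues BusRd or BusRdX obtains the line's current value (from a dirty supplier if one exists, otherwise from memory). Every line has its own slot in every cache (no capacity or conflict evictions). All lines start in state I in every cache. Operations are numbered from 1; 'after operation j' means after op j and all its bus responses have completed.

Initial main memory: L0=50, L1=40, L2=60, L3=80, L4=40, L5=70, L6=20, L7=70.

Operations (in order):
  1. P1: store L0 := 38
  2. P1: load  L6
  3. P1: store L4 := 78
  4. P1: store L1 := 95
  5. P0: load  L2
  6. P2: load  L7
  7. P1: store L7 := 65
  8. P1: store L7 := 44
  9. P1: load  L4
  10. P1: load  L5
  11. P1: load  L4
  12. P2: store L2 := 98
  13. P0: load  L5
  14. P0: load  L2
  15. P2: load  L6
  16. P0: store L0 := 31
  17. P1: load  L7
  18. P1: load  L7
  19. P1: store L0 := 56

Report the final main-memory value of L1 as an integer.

memory[L1] = 40

1. P1: store L0 := 38  bus=[BusRdX]  L0: P0=I P1=M P2=I  mem[L0]=50
2. P1: load  L6  bus=[BusRd]  L6: P0=I P1=S P2=I  mem[L6]=20
3. P1: store L4 := 78  bus=[BusRdX]  L4: P0=I P1=M P2=I  mem[L4]=40
4. P1: store L1 := 95  bus=[BusRdX]  L1: P0=I P1=M P2=I  mem[L1]=40
5. P0: load  L2  bus=[BusRd]  L2: P0=S P1=I P2=I  mem[L2]=60
6. P2: load  L7  bus=[BusRd]  L7: P0=I P1=I P2=S  mem[L7]=70
7. P1: store L7 := 65  bus=[BusRdX]  L7: P0=I P1=M P2=I  mem[L7]=70
8. P1: store L7 := 44  bus=[-]  L7: P0=I P1=M P2=I  mem[L7]=70
9. P1: load  L4  bus=[-]  L4: P0=I P1=M P2=I  mem[L4]=40
10. P1: load  L5  bus=[BusRd]  L5: P0=I P1=S P2=I  mem[L5]=70
11. P1: load  L4  bus=[-]  L4: P0=I P1=M P2=I  mem[L4]=40
12. P2: store L2 := 98  bus=[BusRdX]  L2: P0=I P1=I P2=M  mem[L2]=60
13. P0: load  L5  bus=[BusRd]  L5: P0=S P1=S P2=I  mem[L5]=70
14. P0: load  L2  bus=[BusRd,Flush]  L2: P0=S P1=I P2=S  mem[L2]=98
15. P2: load  L6  bus=[BusRd]  L6: P0=I P1=S P2=S  mem[L6]=20
16. P0: store L0 := 31  bus=[BusRdX,Flush]  L0: P0=M P1=I P2=I  mem[L0]=38
17. P1: load  L7  bus=[-]  L7: P0=I P1=M P2=I  mem[L7]=70
18. P1: load  L7  bus=[-]  L7: P0=I P1=M P2=I  mem[L7]=70
19. P1: store L0 := 56  bus=[BusRdX,Flush]  L0: P0=I P1=M P2=I  mem[L0]=31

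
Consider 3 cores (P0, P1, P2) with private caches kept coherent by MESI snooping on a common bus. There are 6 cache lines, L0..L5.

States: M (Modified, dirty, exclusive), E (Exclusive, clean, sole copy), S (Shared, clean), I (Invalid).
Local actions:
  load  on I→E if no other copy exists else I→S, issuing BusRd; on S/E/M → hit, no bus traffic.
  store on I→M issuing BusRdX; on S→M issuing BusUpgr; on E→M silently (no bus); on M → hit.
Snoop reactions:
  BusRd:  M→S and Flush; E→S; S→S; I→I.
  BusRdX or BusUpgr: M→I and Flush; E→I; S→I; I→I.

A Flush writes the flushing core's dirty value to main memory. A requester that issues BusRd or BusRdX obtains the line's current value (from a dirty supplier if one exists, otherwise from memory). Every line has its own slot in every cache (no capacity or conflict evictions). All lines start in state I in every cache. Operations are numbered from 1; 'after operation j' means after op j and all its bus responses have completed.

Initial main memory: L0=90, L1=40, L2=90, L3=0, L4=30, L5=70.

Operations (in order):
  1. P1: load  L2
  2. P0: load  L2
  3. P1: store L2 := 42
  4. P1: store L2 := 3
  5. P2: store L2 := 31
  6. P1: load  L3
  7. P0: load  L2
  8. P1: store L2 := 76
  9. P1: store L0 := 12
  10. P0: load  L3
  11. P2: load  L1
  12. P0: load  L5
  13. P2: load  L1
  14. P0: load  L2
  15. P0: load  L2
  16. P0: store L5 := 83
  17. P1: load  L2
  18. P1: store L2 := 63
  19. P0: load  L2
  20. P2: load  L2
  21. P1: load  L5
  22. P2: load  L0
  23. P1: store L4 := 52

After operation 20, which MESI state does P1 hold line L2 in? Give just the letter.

  op1 P1: load  L2 → I/E/I on L2; bus BusRd; mem=90
  op2 P0: load  L2 → S/S/I on L2; bus BusRd; mem=90
  op3 P1: store L2 := 42 → I/M/I on L2; bus BusUpgr; mem=90
  op4 P1: store L2 := 3 → I/M/I on L2; bus (none); mem=90
  op5 P2: store L2 := 31 → I/I/M on L2; bus BusRdX Flush; mem=3
  op6 P1: load  L3 → I/E/I on L3; bus BusRd; mem=0
  op7 P0: load  L2 → S/I/S on L2; bus BusRd Flush; mem=31
  op8 P1: store L2 := 76 → I/M/I on L2; bus BusRdX; mem=31
  op9 P1: store L0 := 12 → I/M/I on L0; bus BusRdX; mem=90
  op10 P0: load  L3 → S/S/I on L3; bus BusRd; mem=0
  op11 P2: load  L1 → I/I/E on L1; bus BusRd; mem=40
  op12 P0: load  L5 → E/I/I on L5; bus BusRd; mem=70
  op13 P2: load  L1 → I/I/E on L1; bus (none); mem=40
  op14 P0: load  L2 → S/S/I on L2; bus BusRd Flush; mem=76
  op15 P0: load  L2 → S/S/I on L2; bus (none); mem=76
  op16 P0: store L5 := 83 → M/I/I on L5; bus (none); mem=70
  op17 P1: load  L2 → S/S/I on L2; bus (none); mem=76
  op18 P1: store L2 := 63 → I/M/I on L2; bus BusUpgr; mem=76
  op19 P0: load  L2 → S/S/I on L2; bus BusRd Flush; mem=63
  op20 P2: load  L2 → S/S/S on L2; bus BusRd; mem=63
  op21 P1: load  L5 → S/S/I on L5; bus BusRd Flush; mem=83
  op22 P2: load  L0 → I/S/S on L0; bus BusRd Flush; mem=12
  op23 P1: store L4 := 52 → I/M/I on L4; bus BusRdX; mem=30

state = S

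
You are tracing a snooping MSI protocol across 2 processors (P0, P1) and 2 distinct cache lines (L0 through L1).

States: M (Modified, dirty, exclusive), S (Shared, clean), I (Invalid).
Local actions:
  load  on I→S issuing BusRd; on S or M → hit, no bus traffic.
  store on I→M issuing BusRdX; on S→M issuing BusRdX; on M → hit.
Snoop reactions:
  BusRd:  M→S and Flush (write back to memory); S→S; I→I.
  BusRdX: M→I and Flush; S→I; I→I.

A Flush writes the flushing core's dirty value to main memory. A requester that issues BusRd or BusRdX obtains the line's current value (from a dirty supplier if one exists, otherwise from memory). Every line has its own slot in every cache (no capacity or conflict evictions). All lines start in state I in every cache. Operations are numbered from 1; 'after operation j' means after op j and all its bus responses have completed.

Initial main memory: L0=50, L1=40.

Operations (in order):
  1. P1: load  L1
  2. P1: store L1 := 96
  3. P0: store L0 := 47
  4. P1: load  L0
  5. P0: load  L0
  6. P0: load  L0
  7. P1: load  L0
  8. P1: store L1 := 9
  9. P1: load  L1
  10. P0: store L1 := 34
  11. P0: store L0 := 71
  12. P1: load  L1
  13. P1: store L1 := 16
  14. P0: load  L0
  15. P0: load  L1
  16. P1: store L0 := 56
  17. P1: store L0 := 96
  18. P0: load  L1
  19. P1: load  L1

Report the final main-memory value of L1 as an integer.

step 1: P1: load  L1  ⟶  IS  (L1)  txn=BusRd  M[L1]=40
step 2: P1: store L1 := 96  ⟶  IM  (L1)  txn=BusRdX  M[L1]=40
step 3: P0: store L0 := 47  ⟶  MI  (L0)  txn=BusRdX  M[L0]=50
step 4: P1: load  L0  ⟶  SS  (L0)  txn=BusRd+Flush  M[L0]=47
step 5: P0: load  L0  ⟶  SS  (L0)  txn=∅  M[L0]=47
step 6: P0: load  L0  ⟶  SS  (L0)  txn=∅  M[L0]=47
step 7: P1: load  L0  ⟶  SS  (L0)  txn=∅  M[L0]=47
step 8: P1: store L1 := 9  ⟶  IM  (L1)  txn=∅  M[L1]=40
step 9: P1: load  L1  ⟶  IM  (L1)  txn=∅  M[L1]=40
step 10: P0: store L1 := 34  ⟶  MI  (L1)  txn=BusRdX+Flush  M[L1]=9
step 11: P0: store L0 := 71  ⟶  MI  (L0)  txn=BusRdX  M[L0]=47
step 12: P1: load  L1  ⟶  SS  (L1)  txn=BusRd+Flush  M[L1]=34
step 13: P1: store L1 := 16  ⟶  IM  (L1)  txn=BusRdX  M[L1]=34
step 14: P0: load  L0  ⟶  MI  (L0)  txn=∅  M[L0]=47
step 15: P0: load  L1  ⟶  SS  (L1)  txn=BusRd+Flush  M[L1]=16
step 16: P1: store L0 := 56  ⟶  IM  (L0)  txn=BusRdX+Flush  M[L0]=71
step 17: P1: store L0 := 96  ⟶  IM  (L0)  txn=∅  M[L0]=71
step 18: P0: load  L1  ⟶  SS  (L1)  txn=∅  M[L1]=16
step 19: P1: load  L1  ⟶  SS  (L1)  txn=∅  M[L1]=16

memory[L1] = 16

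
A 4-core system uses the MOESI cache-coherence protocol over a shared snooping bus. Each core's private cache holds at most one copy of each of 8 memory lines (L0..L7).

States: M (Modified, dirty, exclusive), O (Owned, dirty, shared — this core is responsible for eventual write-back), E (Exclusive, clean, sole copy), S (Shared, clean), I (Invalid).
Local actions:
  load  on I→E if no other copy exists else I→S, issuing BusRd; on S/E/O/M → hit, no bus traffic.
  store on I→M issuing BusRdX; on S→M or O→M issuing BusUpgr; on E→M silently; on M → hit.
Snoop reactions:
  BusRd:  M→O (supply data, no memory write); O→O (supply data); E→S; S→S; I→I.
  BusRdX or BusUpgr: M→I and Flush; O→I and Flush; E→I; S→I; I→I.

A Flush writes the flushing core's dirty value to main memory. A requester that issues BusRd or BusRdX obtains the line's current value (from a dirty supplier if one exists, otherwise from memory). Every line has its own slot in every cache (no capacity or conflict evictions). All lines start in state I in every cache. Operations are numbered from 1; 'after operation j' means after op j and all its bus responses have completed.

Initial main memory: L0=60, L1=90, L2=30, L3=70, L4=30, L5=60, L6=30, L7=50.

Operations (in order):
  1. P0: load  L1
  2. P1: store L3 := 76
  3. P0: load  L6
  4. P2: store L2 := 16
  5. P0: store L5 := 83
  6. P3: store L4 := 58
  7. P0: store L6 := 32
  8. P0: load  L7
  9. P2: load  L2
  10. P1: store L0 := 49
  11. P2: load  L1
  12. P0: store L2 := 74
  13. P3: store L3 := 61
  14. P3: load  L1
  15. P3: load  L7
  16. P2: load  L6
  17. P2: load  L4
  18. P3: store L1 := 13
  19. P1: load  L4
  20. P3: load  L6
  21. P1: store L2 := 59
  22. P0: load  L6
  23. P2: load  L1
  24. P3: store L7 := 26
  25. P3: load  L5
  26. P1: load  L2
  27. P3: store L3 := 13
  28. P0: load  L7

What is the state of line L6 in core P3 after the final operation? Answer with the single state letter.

[1] P0: load  L1 | P0:E(90), P1:I, P2:I, P3:I | bus: BusRd
[2] P1: store L3 := 76 | P0:I, P1:M(76), P2:I, P3:I | bus: BusRdX
[3] P0: load  L6 | P0:E(30), P1:I, P2:I, P3:I | bus: BusRd
[4] P2: store L2 := 16 | P0:I, P1:I, P2:M(16), P3:I | bus: BusRdX
[5] P0: store L5 := 83 | P0:M(83), P1:I, P2:I, P3:I | bus: BusRdX
[6] P3: store L4 := 58 | P0:I, P1:I, P2:I, P3:M(58) | bus: BusRdX
[7] P0: store L6 := 32 | P0:M(32), P1:I, P2:I, P3:I | bus: none
[8] P0: load  L7 | P0:E(50), P1:I, P2:I, P3:I | bus: BusRd
[9] P2: load  L2 | P0:I, P1:I, P2:M(16), P3:I | bus: none
[10] P1: store L0 := 49 | P0:I, P1:M(49), P2:I, P3:I | bus: BusRdX
[11] P2: load  L1 | P0:S(90), P1:I, P2:S(90), P3:I | bus: BusRd
[12] P0: store L2 := 74 | P0:M(74), P1:I, P2:I, P3:I | bus: BusRdX,Flush
[13] P3: store L3 := 61 | P0:I, P1:I, P2:I, P3:M(61) | bus: BusRdX,Flush
[14] P3: load  L1 | P0:S(90), P1:I, P2:S(90), P3:S(90) | bus: BusRd
[15] P3: load  L7 | P0:S(50), P1:I, P2:I, P3:S(50) | bus: BusRd
[16] P2: load  L6 | P0:O(32), P1:I, P2:S(32), P3:I | bus: BusRd
[17] P2: load  L4 | P0:I, P1:I, P2:S(58), P3:O(58) | bus: BusRd
[18] P3: store L1 := 13 | P0:I, P1:I, P2:I, P3:M(13) | bus: BusUpgr
[19] P1: load  L4 | P0:I, P1:S(58), P2:S(58), P3:O(58) | bus: BusRd
[20] P3: load  L6 | P0:O(32), P1:I, P2:S(32), P3:S(32) | bus: BusRd
[21] P1: store L2 := 59 | P0:I, P1:M(59), P2:I, P3:I | bus: BusRdX,Flush
[22] P0: load  L6 | P0:O(32), P1:I, P2:S(32), P3:S(32) | bus: none
[23] P2: load  L1 | P0:I, P1:I, P2:S(13), P3:O(13) | bus: BusRd
[24] P3: store L7 := 26 | P0:I, P1:I, P2:I, P3:M(26) | bus: BusUpgr
[25] P3: load  L5 | P0:O(83), P1:I, P2:I, P3:S(83) | bus: BusRd
[26] P1: load  L2 | P0:I, P1:M(59), P2:I, P3:I | bus: none
[27] P3: store L3 := 13 | P0:I, P1:I, P2:I, P3:M(13) | bus: none
[28] P0: load  L7 | P0:S(26), P1:I, P2:I, P3:O(26) | bus: BusRd

state = S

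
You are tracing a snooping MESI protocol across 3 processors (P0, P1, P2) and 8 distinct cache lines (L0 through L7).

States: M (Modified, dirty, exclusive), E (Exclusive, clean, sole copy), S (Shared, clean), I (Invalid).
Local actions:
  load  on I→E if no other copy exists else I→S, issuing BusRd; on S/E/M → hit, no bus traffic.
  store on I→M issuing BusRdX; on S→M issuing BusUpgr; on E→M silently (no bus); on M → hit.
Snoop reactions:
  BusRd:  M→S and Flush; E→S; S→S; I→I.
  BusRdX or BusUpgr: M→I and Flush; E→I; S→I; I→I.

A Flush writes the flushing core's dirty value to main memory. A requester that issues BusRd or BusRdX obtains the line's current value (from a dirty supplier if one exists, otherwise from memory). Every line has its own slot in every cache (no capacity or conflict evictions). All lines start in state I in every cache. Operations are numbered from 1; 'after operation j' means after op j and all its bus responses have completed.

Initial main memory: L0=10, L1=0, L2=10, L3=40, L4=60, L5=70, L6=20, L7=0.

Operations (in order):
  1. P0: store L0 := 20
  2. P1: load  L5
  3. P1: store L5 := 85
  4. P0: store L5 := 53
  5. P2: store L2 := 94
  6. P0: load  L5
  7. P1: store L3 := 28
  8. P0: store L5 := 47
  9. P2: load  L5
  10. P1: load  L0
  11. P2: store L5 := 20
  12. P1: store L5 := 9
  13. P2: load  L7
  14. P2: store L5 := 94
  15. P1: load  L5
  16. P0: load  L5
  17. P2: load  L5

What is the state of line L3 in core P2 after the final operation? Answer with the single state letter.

1. P0: store L0 := 20  bus=[BusRdX]  L0: P0=M P1=I P2=I  mem[L0]=10
2. P1: load  L5  bus=[BusRd]  L5: P0=I P1=E P2=I  mem[L5]=70
3. P1: store L5 := 85  bus=[-]  L5: P0=I P1=M P2=I  mem[L5]=70
4. P0: store L5 := 53  bus=[BusRdX,Flush]  L5: P0=M P1=I P2=I  mem[L5]=85
5. P2: store L2 := 94  bus=[BusRdX]  L2: P0=I P1=I P2=M  mem[L2]=10
6. P0: load  L5  bus=[-]  L5: P0=M P1=I P2=I  mem[L5]=85
7. P1: store L3 := 28  bus=[BusRdX]  L3: P0=I P1=M P2=I  mem[L3]=40
8. P0: store L5 := 47  bus=[-]  L5: P0=M P1=I P2=I  mem[L5]=85
9. P2: load  L5  bus=[BusRd,Flush]  L5: P0=S P1=I P2=S  mem[L5]=47
10. P1: load  L0  bus=[BusRd,Flush]  L0: P0=S P1=S P2=I  mem[L0]=20
11. P2: store L5 := 20  bus=[BusUpgr]  L5: P0=I P1=I P2=M  mem[L5]=47
12. P1: store L5 := 9  bus=[BusRdX,Flush]  L5: P0=I P1=M P2=I  mem[L5]=20
13. P2: load  L7  bus=[BusRd]  L7: P0=I P1=I P2=E  mem[L7]=0
14. P2: store L5 := 94  bus=[BusRdX,Flush]  L5: P0=I P1=I P2=M  mem[L5]=9
15. P1: load  L5  bus=[BusRd,Flush]  L5: P0=I P1=S P2=S  mem[L5]=94
16. P0: load  L5  bus=[BusRd]  L5: P0=S P1=S P2=S  mem[L5]=94
17. P2: load  L5  bus=[-]  L5: P0=S P1=S P2=S  mem[L5]=94

state = I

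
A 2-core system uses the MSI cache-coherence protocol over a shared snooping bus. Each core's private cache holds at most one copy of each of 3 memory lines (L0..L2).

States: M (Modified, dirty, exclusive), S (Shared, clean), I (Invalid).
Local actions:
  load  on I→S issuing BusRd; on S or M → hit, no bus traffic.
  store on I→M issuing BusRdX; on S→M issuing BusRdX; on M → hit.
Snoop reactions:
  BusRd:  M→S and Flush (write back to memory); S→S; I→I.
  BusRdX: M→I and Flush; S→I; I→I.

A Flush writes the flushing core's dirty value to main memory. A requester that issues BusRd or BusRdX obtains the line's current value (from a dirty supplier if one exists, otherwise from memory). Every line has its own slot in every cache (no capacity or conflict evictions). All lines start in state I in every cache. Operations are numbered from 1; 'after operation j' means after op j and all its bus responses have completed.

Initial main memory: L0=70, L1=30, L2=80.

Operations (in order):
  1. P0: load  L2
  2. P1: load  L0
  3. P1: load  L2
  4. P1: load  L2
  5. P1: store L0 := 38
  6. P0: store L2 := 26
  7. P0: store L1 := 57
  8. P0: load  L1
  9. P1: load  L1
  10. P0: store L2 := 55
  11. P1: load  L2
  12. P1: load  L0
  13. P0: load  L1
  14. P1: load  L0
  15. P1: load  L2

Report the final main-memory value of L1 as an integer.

[1] P0: load  L2 | P0:S(80), P1:I | bus: BusRd
[2] P1: load  L0 | P0:I, P1:S(70) | bus: BusRd
[3] P1: load  L2 | P0:S(80), P1:S(80) | bus: BusRd
[4] P1: load  L2 | P0:S(80), P1:S(80) | bus: none
[5] P1: store L0 := 38 | P0:I, P1:M(38) | bus: BusRdX
[6] P0: store L2 := 26 | P0:M(26), P1:I | bus: BusRdX
[7] P0: store L1 := 57 | P0:M(57), P1:I | bus: BusRdX
[8] P0: load  L1 | P0:M(57), P1:I | bus: none
[9] P1: load  L1 | P0:S(57), P1:S(57) | bus: BusRd,Flush
[10] P0: store L2 := 55 | P0:M(55), P1:I | bus: none
[11] P1: load  L2 | P0:S(55), P1:S(55) | bus: BusRd,Flush
[12] P1: load  L0 | P0:I, P1:M(38) | bus: none
[13] P0: load  L1 | P0:S(57), P1:S(57) | bus: none
[14] P1: load  L0 | P0:I, P1:M(38) | bus: none
[15] P1: load  L2 | P0:S(55), P1:S(55) | bus: none

memory[L1] = 57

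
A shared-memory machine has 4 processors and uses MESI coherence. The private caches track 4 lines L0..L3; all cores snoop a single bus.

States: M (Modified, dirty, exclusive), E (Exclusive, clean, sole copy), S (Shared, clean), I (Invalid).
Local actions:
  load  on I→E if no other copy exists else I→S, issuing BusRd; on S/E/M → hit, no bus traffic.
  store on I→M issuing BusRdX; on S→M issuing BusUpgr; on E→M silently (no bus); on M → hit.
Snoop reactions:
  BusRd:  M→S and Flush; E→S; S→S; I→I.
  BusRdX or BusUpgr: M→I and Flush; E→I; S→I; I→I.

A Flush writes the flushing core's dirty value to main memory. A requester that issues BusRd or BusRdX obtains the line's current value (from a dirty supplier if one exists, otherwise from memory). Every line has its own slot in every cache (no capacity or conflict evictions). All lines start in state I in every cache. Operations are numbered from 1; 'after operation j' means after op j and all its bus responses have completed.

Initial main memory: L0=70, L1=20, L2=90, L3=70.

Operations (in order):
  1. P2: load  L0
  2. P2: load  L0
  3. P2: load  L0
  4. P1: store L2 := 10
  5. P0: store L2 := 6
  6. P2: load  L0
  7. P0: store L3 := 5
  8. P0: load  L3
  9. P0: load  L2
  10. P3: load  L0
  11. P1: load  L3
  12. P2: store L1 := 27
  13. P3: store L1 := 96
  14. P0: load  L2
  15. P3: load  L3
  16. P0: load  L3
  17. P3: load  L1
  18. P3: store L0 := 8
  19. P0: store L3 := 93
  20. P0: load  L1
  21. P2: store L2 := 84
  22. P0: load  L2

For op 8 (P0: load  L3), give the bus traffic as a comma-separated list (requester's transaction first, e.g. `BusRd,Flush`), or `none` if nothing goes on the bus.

1. P2: load  L0  bus=[BusRd]  L0: P0=I P1=I P2=E P3=I  mem[L0]=70
2. P2: load  L0  bus=[-]  L0: P0=I P1=I P2=E P3=I  mem[L0]=70
3. P2: load  L0  bus=[-]  L0: P0=I P1=I P2=E P3=I  mem[L0]=70
4. P1: store L2 := 10  bus=[BusRdX]  L2: P0=I P1=M P2=I P3=I  mem[L2]=90
5. P0: store L2 := 6  bus=[BusRdX,Flush]  L2: P0=M P1=I P2=I P3=I  mem[L2]=10
6. P2: load  L0  bus=[-]  L0: P0=I P1=I P2=E P3=I  mem[L0]=70
7. P0: store L3 := 5  bus=[BusRdX]  L3: P0=M P1=I P2=I P3=I  mem[L3]=70
8. P0: load  L3  bus=[-]  L3: P0=M P1=I P2=I P3=I  mem[L3]=70
9. P0: load  L2  bus=[-]  L2: P0=M P1=I P2=I P3=I  mem[L2]=10
10. P3: load  L0  bus=[BusRd]  L0: P0=I P1=I P2=S P3=S  mem[L0]=70
11. P1: load  L3  bus=[BusRd,Flush]  L3: P0=S P1=S P2=I P3=I  mem[L3]=5
12. P2: store L1 := 27  bus=[BusRdX]  L1: P0=I P1=I P2=M P3=I  mem[L1]=20
13. P3: store L1 := 96  bus=[BusRdX,Flush]  L1: P0=I P1=I P2=I P3=M  mem[L1]=27
14. P0: load  L2  bus=[-]  L2: P0=M P1=I P2=I P3=I  mem[L2]=10
15. P3: load  L3  bus=[BusRd]  L3: P0=S P1=S P2=I P3=S  mem[L3]=5
16. P0: load  L3  bus=[-]  L3: P0=S P1=S P2=I P3=S  mem[L3]=5
17. P3: load  L1  bus=[-]  L1: P0=I P1=I P2=I P3=M  mem[L1]=27
18. P3: store L0 := 8  bus=[BusUpgr]  L0: P0=I P1=I P2=I P3=M  mem[L0]=70
19. P0: store L3 := 93  bus=[BusUpgr]  L3: P0=M P1=I P2=I P3=I  mem[L3]=5
20. P0: load  L1  bus=[BusRd,Flush]  L1: P0=S P1=I P2=I P3=S  mem[L1]=96
21. P2: store L2 := 84  bus=[BusRdX,Flush]  L2: P0=I P1=I P2=M P3=I  mem[L2]=6
22. P0: load  L2  bus=[BusRd,Flush]  L2: P0=S P1=I P2=S P3=I  mem[L2]=84

bus = none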